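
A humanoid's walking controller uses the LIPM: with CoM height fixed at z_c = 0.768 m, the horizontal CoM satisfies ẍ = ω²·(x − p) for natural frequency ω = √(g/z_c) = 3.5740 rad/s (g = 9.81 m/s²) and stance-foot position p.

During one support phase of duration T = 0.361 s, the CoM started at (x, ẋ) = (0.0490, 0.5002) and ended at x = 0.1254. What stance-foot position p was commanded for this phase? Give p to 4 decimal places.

p = 0.2152

ωT = 3.5740·0.361 = 1.290214; cosh(ωT) = 1.954388, sinh(ωT) = 1.679176
x(T) = p + (x₀−p)·cosh(ωT) + (ẋ₀/ω)·sinh(ωT) ⇒ p·(1 − cosh) = x(T) − x₀·cosh − (ẋ₀/ω)·sinh
numerator   = 0.1254 − (0.0490)·1.954388 − (0.5002/3.5740)·1.679176 = -0.205374
denominator = 1 − 1.954388 = -0.954388
p = -0.205374 / -0.954388 = 0.2152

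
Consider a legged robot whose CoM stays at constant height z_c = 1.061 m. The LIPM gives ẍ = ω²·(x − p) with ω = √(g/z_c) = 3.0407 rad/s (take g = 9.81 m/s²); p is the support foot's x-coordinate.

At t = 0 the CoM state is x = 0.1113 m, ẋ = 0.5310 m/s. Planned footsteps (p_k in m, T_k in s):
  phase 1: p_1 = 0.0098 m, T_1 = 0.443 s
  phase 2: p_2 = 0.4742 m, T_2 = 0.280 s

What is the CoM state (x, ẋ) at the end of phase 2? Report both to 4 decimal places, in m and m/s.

phase 1: p=0.0098, T=0.443, ωT=1.347030, cosh=2.052999, sinh=1.792988; start (x,ẋ)=(0.111300, 0.531000) → end (x,ẋ)=(0.531290, 1.643514)
phase 2: p=0.4742, T=0.280, ωT=0.851396, cosh=1.384867, sinh=0.958048; start (x,ẋ)=(0.531290, 1.643514) → end (x,ẋ)=(1.071093, 2.442360)

x = 1.0711, ẋ = 2.4424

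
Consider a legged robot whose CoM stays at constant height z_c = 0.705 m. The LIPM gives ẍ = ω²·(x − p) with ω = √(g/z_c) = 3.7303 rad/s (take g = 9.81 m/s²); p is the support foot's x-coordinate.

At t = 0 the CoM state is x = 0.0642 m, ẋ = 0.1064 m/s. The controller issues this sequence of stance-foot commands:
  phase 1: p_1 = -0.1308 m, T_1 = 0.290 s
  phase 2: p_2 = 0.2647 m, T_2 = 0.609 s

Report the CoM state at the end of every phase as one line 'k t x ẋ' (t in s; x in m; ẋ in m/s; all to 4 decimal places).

1 0.2900 0.2271 1.1246
2 0.8990 1.5266 4.8376

phase 1: p=-0.1308, T=0.290, ωT=1.081787, cosh=1.644468, sinh=1.305479; start (x,ẋ)=(0.064200, 0.106400) → end (x,ẋ)=(0.227108, 1.124588)
phase 2: p=0.2647, T=0.609, ωT=2.271753, cosh=4.899756, sinh=4.796625; start (x,ẋ)=(0.227108, 1.124588) → end (x,ẋ)=(1.526563, 4.837570)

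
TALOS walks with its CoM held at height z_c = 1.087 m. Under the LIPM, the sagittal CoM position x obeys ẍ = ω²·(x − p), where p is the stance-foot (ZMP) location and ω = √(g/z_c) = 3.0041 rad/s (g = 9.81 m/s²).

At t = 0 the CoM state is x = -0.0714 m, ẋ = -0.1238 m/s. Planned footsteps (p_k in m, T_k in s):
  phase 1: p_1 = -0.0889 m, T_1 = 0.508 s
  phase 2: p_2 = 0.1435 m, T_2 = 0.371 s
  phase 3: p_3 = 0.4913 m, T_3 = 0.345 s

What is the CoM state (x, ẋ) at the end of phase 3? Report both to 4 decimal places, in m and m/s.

phase 1: p=-0.0889, T=0.508, ωT=1.526083, cosh=2.408754, sinh=2.191368; start (x,ẋ)=(-0.071400, -0.123800) → end (x,ẋ)=(-0.137054, -0.183000)
phase 2: p=0.1435, T=0.371, ωT=1.114521, cosh=1.688090, sinh=1.360018; start (x,ẋ)=(-0.137054, -0.183000) → end (x,ẋ)=(-0.412948, -1.455159)
phase 3: p=0.4913, T=0.345, ωT=1.036415, cosh=1.586908, sinh=1.232183; start (x,ẋ)=(-0.412948, -1.455159) → end (x,ẋ)=(-1.540516, -5.656369)

x = -1.5405, ẋ = -5.6564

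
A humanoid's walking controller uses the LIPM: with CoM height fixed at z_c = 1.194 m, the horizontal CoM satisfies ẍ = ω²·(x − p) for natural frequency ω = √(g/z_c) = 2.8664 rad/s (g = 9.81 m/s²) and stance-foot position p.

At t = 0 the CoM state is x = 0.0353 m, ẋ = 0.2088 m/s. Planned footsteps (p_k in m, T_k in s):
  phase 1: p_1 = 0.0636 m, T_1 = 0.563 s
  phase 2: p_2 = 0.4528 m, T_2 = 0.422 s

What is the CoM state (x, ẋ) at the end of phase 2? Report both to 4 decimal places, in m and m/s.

x = 0.1143, ẋ = -0.6202

phase 1: p=0.0636, T=0.563, ωT=1.613783, cosh=2.610453, sinh=2.411320; start (x,ẋ)=(0.035300, 0.208800) → end (x,ẋ)=(0.165374, 0.349458)
phase 2: p=0.4528, T=0.422, ωT=1.209621, cosh=1.825262, sinh=1.526951; start (x,ẋ)=(0.165374, 0.349458) → end (x,ẋ)=(0.114332, -0.620167)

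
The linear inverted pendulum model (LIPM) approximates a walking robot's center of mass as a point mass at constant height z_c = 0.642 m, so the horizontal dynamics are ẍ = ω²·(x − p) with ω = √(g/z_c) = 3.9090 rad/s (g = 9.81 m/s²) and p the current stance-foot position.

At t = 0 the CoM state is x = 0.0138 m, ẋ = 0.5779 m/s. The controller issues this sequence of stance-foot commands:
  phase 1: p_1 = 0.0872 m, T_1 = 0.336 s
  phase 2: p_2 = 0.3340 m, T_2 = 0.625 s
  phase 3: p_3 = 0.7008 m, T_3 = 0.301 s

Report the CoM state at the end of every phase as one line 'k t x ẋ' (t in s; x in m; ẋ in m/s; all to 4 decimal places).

phase 1: p=0.0872, T=0.336, ωT=1.313424, cosh=1.993892, sinh=1.724994; start (x,ẋ)=(0.013800, 0.577900) → end (x,ẋ)=(0.195869, 0.657334)
phase 2: p=0.3340, T=0.625, ωT=2.443125, cosh=5.797919, sinh=5.711031; start (x,ẋ)=(0.195869, 0.657334) → end (x,ẋ)=(0.493486, 0.727463)
phase 3: p=0.7008, T=0.301, ωT=1.176609, cosh=1.775840, sinh=1.467517; start (x,ẋ)=(0.493486, 0.727463) → end (x,ẋ)=(0.605749, 0.102599)

1 0.3360 0.1959 0.6573
2 0.9610 0.4935 0.7275
3 1.2620 0.6057 0.1026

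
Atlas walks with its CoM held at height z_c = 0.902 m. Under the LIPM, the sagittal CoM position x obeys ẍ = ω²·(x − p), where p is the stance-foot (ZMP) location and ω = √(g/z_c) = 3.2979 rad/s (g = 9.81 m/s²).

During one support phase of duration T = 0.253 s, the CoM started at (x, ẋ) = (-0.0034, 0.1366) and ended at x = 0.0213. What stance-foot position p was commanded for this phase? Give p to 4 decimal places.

ωT = 3.2979·0.253 = 0.834369; cosh(ωT) = 1.368754, sinh(ωT) = 0.934606
x(T) = p + (x₀−p)·cosh(ωT) + (ẋ₀/ω)·sinh(ωT) ⇒ p·(1 − cosh) = x(T) − x₀·cosh − (ẋ₀/ω)·sinh
numerator   = 0.0213 − (-0.0034)·1.368754 − (0.1366/3.2979)·0.934606 = -0.012758
denominator = 1 − 1.368754 = -0.368754
p = -0.012758 / -0.368754 = 0.0346

p = 0.0346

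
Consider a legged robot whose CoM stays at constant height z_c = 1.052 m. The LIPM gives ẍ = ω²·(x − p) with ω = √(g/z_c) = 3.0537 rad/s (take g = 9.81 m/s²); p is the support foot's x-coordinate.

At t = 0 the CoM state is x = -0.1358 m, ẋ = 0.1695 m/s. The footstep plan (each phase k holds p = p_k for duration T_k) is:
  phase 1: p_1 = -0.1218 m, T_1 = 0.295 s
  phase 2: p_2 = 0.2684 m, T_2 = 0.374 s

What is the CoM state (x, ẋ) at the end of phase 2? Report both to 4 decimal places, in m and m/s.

x = -0.2496, ẋ = -1.1740

phase 1: p=-0.1218, T=0.295, ωT=0.900841, cosh=1.433951, sinh=1.027723; start (x,ẋ)=(-0.135800, 0.169500) → end (x,ẋ)=(-0.084830, 0.199118)
phase 2: p=0.2684, T=0.374, ωT=1.142084, cosh=1.726222, sinh=1.407069; start (x,ẋ)=(-0.084830, 0.199118) → end (x,ẋ)=(-0.249605, -1.174026)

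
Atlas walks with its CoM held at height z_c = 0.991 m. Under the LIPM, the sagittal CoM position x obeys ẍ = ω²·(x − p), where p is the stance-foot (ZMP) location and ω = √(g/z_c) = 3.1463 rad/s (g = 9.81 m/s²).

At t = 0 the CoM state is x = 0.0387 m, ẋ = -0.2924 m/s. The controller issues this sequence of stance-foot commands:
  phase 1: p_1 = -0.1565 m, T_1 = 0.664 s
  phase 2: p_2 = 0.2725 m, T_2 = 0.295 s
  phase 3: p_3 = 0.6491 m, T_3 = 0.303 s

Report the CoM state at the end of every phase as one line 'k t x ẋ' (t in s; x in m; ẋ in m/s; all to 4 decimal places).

1 0.6640 0.2744 1.2435
2 0.9590 0.6971 1.8250
3 1.2620 1.3612 2.8857

phase 1: p=-0.1565, T=0.664, ωT=2.089143, cosh=4.100892, sinh=3.977099; start (x,ẋ)=(0.038700, -0.292400) → end (x,ẋ)=(0.274384, 1.243465)
phase 2: p=0.2725, T=0.295, ωT=0.928158, cosh=1.462564, sinh=1.067283; start (x,ẋ)=(0.274384, 1.243465) → end (x,ẋ)=(0.697062, 1.824974)
phase 3: p=0.6491, T=0.303, ωT=0.953329, cosh=1.489894, sinh=1.104438; start (x,ẋ)=(0.697062, 1.824974) → end (x,ẋ)=(1.361174, 2.885680)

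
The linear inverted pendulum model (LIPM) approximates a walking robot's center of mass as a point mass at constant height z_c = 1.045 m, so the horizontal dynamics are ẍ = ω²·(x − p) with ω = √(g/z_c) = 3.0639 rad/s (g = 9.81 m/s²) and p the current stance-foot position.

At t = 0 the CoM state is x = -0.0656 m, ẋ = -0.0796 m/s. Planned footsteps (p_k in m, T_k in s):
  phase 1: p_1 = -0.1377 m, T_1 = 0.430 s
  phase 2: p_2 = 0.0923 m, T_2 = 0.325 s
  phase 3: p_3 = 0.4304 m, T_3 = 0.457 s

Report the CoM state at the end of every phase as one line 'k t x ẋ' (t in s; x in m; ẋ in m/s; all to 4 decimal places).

1 0.4300 -0.0385 0.2236
2 0.7550 -0.0235 -0.1243
3 1.2120 -0.6235 -2.9166

phase 1: p=-0.1377, T=0.430, ωT=1.317477, cosh=2.000899, sinh=1.733089; start (x,ẋ)=(-0.065600, -0.079600) → end (x,ẋ)=(-0.038461, 0.223580)
phase 2: p=0.0923, T=0.325, ωT=0.995768, cosh=1.538120, sinh=1.168681; start (x,ẋ)=(-0.038461, 0.223580) → end (x,ẋ)=(-0.023544, -0.124324)
phase 3: p=0.4304, T=0.457, ωT=1.400202, cosh=2.151284, sinh=1.904737; start (x,ẋ)=(-0.023544, -0.124324) → end (x,ẋ)=(-0.623452, -2.916641)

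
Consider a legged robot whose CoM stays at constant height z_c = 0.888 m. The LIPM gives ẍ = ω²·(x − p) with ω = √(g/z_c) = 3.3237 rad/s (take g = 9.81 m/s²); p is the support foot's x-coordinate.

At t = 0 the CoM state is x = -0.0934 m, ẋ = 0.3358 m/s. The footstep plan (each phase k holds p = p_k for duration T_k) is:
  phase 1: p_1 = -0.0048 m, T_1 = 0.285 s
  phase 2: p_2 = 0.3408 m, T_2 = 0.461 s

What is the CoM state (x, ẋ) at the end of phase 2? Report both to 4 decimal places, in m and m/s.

phase 1: p=-0.0048, T=0.285, ωT=0.947254, cosh=1.483212, sinh=1.095408; start (x,ẋ)=(-0.093400, 0.335800) → end (x,ẋ)=(-0.025541, 0.175487)
phase 2: p=0.3408, T=0.461, ωT=1.532226, cosh=2.422261, sinh=2.206206; start (x,ẋ)=(-0.025541, 0.175487) → end (x,ẋ)=(-0.430089, -2.261221)

x = -0.4301, ẋ = -2.2612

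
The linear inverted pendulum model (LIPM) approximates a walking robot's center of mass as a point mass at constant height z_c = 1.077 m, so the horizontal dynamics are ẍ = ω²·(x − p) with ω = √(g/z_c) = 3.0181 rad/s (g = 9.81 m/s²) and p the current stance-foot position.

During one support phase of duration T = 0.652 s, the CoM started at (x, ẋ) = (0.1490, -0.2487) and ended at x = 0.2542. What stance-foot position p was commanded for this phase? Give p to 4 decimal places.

ωT = 3.0181·0.652 = 1.967801; cosh(ωT) = 3.647345, sinh(ωT) = 3.507582
x(T) = p + (x₀−p)·cosh(ωT) + (ẋ₀/ω)·sinh(ωT) ⇒ p·(1 − cosh) = x(T) − x₀·cosh − (ẋ₀/ω)·sinh
numerator   = 0.2542 − (0.1490)·3.647345 − (-0.2487/3.0181)·3.507582 = -0.000220
denominator = 1 − 3.647345 = -2.647345
p = -0.000220 / -2.647345 = 0.0001

p = 0.0001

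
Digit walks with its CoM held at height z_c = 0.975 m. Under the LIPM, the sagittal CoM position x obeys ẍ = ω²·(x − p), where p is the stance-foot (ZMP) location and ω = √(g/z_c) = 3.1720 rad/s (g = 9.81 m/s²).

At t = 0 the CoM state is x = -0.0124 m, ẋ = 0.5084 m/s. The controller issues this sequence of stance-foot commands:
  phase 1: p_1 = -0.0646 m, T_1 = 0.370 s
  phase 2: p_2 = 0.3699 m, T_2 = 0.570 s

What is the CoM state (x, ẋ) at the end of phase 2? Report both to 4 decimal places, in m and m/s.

phase 1: p=-0.0646, T=0.370, ωT=1.173640, cosh=1.771491, sinh=1.462251; start (x,ẋ)=(-0.012400, 0.508400) → end (x,ẋ)=(0.262238, 1.142743)
phase 2: p=0.3699, T=0.570, ωT=1.808040, cosh=3.131229, sinh=2.967254; start (x,ẋ)=(0.262238, 1.142743) → end (x,ẋ)=(1.101766, 2.564859)

x = 1.1018, ẋ = 2.5649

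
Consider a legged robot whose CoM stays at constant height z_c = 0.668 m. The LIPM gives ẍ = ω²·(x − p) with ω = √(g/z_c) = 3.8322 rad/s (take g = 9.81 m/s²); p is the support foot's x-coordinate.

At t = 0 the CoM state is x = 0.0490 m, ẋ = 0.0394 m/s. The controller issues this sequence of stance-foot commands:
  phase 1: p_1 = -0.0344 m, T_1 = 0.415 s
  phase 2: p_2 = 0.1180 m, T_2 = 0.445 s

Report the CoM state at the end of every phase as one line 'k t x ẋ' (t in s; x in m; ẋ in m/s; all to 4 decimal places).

1 0.4150 0.2028 0.8520
2 0.8600 0.9507 3.2867

phase 1: p=-0.0344, T=0.415, ωT=1.590363, cosh=2.554690, sinh=2.350839; start (x,ẋ)=(0.049000, 0.039400) → end (x,ẋ)=(0.202831, 0.851996)
phase 2: p=0.1180, T=0.445, ωT=1.705329, cosh=2.842454, sinh=2.660742; start (x,ẋ)=(0.202831, 0.851996) → end (x,ẋ)=(0.950679, 3.286736)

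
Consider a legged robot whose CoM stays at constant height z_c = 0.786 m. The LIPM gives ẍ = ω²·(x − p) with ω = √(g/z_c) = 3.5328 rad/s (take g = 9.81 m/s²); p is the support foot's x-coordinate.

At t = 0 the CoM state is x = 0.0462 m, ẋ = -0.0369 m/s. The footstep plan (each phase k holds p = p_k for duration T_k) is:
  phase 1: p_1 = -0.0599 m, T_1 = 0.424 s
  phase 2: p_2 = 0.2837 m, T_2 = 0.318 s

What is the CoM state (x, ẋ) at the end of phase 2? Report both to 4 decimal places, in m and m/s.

x = 0.3615, ẋ = 0.6398

phase 1: p=-0.0599, T=0.424, ωT=1.497907, cosh=2.347959, sinh=2.124361; start (x,ẋ)=(0.046200, -0.036900) → end (x,ẋ)=(0.167030, 0.709635)
phase 2: p=0.2837, T=0.318, ωT=1.123430, cosh=1.700274, sinh=1.375112; start (x,ẋ)=(0.167030, 0.709635) → end (x,ẋ)=(0.361547, 0.639789)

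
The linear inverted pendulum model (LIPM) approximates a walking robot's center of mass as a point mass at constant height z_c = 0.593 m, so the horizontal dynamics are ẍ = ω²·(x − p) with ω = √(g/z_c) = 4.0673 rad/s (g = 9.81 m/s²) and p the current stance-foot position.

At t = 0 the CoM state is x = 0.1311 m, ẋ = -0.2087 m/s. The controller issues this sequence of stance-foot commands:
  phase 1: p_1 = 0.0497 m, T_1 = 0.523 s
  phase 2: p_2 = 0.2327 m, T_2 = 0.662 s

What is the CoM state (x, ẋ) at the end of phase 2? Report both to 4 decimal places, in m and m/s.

phase 1: p=0.0497, T=0.523, ωT=2.127198, cosh=4.255246, sinh=4.136075; start (x,ẋ)=(0.131100, -0.208700) → end (x,ẋ)=(0.183848, 0.481295)
phase 2: p=0.2327, T=0.662, ωT=2.692553, cosh=7.418518, sinh=7.350810; start (x,ẋ)=(0.183848, 0.481295) → end (x,ẋ)=(0.740132, 2.109919)

x = 0.7401, ẋ = 2.1099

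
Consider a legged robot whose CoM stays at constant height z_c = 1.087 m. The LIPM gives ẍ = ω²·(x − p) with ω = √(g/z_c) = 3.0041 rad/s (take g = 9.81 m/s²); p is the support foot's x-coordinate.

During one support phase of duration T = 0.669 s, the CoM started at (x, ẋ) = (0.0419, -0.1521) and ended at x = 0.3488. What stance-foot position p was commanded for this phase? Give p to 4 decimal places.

p = -0.1341

ωT = 3.0041·0.669 = 2.009743; cosh(ωT) = 3.797711, sinh(ωT) = 3.663688
x(T) = p + (x₀−p)·cosh(ωT) + (ẋ₀/ω)·sinh(ωT) ⇒ p·(1 − cosh) = x(T) − x₀·cosh − (ẋ₀/ω)·sinh
numerator   = 0.3488 − (0.0419)·3.797711 − (-0.1521/3.0041)·3.663688 = 0.375171
denominator = 1 − 3.797711 = -2.797711
p = 0.375171 / -2.797711 = -0.1341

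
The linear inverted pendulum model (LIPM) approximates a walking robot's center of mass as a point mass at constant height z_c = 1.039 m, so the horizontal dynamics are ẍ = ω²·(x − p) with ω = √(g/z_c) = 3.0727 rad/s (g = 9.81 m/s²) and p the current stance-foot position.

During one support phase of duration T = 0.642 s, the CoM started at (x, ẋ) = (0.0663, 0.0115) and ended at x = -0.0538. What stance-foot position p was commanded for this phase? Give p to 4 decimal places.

p = 0.1163

ωT = 3.0727·0.642 = 1.972673; cosh(ωT) = 3.664478, sinh(ωT) = 3.525394
x(T) = p + (x₀−p)·cosh(ωT) + (ẋ₀/ω)·sinh(ωT) ⇒ p·(1 − cosh) = x(T) − x₀·cosh − (ẋ₀/ω)·sinh
numerator   = -0.0538 − (0.0663)·3.664478 − (0.0115/3.0727)·3.525394 = -0.309949
denominator = 1 − 3.664478 = -2.664478
p = -0.309949 / -2.664478 = 0.1163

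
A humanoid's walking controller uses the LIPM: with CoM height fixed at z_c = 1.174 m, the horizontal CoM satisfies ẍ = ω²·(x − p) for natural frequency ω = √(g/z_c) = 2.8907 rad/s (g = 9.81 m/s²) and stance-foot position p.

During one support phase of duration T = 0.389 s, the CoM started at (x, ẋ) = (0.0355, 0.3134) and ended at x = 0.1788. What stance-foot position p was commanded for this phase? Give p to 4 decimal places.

p = 0.0440

ωT = 2.8907·0.389 = 1.124482; cosh(ωT) = 1.701722, sinh(ωT) = 1.376901
x(T) = p + (x₀−p)·cosh(ωT) + (ẋ₀/ω)·sinh(ωT) ⇒ p·(1 − cosh) = x(T) − x₀·cosh − (ẋ₀/ω)·sinh
numerator   = 0.1788 − (0.0355)·1.701722 − (0.3134/2.8907)·1.376901 = -0.030890
denominator = 1 − 1.701722 = -0.701722
p = -0.030890 / -0.701722 = 0.0440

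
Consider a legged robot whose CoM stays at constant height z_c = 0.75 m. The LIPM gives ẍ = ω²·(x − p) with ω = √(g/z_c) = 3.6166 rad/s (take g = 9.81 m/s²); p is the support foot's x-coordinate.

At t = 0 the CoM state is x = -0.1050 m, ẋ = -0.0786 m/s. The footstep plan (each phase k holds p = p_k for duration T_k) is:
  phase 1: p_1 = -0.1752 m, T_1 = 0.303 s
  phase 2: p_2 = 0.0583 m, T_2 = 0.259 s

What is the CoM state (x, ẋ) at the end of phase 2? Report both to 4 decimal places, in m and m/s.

x = -0.0943, ẋ = -0.2646

phase 1: p=-0.1752, T=0.303, ωT=1.095830, cosh=1.662963, sinh=1.328701; start (x,ẋ)=(-0.105000, -0.078600) → end (x,ẋ)=(-0.087337, 0.206629)
phase 2: p=0.0583, T=0.259, ωT=0.936699, cosh=1.471733, sinh=1.079813; start (x,ẋ)=(-0.087337, 0.206629) → end (x,ẋ)=(-0.094345, -0.264646)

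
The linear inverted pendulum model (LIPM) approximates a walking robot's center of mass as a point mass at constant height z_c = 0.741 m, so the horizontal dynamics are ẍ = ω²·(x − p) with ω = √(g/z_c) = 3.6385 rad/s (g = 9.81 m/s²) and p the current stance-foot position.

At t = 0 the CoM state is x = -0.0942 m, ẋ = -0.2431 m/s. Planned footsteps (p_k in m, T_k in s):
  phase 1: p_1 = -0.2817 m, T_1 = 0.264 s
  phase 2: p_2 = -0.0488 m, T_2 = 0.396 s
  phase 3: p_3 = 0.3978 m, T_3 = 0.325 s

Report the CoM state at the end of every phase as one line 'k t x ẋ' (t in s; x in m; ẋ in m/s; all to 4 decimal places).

1 0.2640 -0.0754 0.3967
2 0.6600 0.1094 0.6922
3 0.9850 0.1642 -0.3160

phase 1: p=-0.2817, T=0.264, ωT=0.960564, cosh=1.497923, sinh=1.115246; start (x,ẋ)=(-0.094200, -0.243100) → end (x,ẋ)=(-0.075353, 0.396697)
phase 2: p=-0.0488, T=0.396, ωT=1.440846, cosh=2.230498, sinh=1.993770; start (x,ẋ)=(-0.075353, 0.396697) → end (x,ẋ)=(0.109350, 0.692210)
phase 3: p=0.3978, T=0.325, ωT=1.182513, cosh=1.784534, sinh=1.478027; start (x,ẋ)=(0.109350, 0.692210) → end (x,ẋ)=(0.164241, -0.315951)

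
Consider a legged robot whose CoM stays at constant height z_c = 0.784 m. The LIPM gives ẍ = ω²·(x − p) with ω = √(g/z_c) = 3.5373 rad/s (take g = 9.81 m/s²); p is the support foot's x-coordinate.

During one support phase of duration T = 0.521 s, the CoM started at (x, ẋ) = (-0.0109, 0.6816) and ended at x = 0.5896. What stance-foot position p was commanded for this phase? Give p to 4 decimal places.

ωT = 3.5373·0.521 = 1.842933; cosh(ωT) = 3.236694, sinh(ωT) = 3.078341
x(T) = p + (x₀−p)·cosh(ωT) + (ẋ₀/ω)·sinh(ωT) ⇒ p·(1 − cosh) = x(T) − x₀·cosh − (ẋ₀/ω)·sinh
numerator   = 0.5896 − (-0.0109)·3.236694 − (0.6816/3.5373)·3.078341 = 0.031716
denominator = 1 − 3.236694 = -2.236694
p = 0.031716 / -2.236694 = -0.0142

p = -0.0142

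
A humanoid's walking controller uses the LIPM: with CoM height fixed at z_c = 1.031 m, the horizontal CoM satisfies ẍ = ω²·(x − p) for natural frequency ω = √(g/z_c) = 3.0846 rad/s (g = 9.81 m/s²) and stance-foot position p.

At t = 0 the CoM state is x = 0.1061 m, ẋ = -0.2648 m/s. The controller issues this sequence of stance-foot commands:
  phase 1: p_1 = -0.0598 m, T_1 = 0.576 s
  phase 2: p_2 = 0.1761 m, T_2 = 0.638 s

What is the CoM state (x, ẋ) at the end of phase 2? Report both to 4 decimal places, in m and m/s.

x = 1.0115, ẋ = 2.6603

phase 1: p=-0.0598, T=0.576, ωT=1.776730, cosh=3.039843, sinh=2.870652; start (x,ẋ)=(0.106100, -0.264800) → end (x,ẋ)=(0.198076, 0.664063)
phase 2: p=0.1761, T=0.638, ωT=1.967975, cosh=3.647954, sinh=3.508215; start (x,ẋ)=(0.198076, 0.664063) → end (x,ẋ)=(1.011530, 2.660289)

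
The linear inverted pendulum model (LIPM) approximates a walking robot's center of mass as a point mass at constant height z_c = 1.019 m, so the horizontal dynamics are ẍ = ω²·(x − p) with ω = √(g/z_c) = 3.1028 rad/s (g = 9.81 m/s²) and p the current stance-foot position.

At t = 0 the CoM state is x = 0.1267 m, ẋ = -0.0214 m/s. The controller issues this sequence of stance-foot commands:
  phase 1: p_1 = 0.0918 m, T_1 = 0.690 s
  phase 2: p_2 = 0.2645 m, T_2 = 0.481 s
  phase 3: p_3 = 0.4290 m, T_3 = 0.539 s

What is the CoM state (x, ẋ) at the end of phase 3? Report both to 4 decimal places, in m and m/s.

x = 0.7481, ẋ = 1.1079

phase 1: p=0.0918, T=0.690, ωT=2.140932, cosh=4.312454, sinh=4.194909; start (x,ẋ)=(0.126700, -0.021400) → end (x,ẋ)=(0.213372, 0.361971)
phase 2: p=0.2645, T=0.481, ωT=1.492447, cosh=2.336394, sinh=2.111572; start (x,ẋ)=(0.213372, 0.361971) → end (x,ẋ)=(0.391380, 0.510729)
phase 3: p=0.4290, T=0.539, ωT=1.672409, cosh=2.756388, sinh=2.568594; start (x,ẋ)=(0.391380, 0.510729) → end (x,ẋ)=(0.748102, 1.107943)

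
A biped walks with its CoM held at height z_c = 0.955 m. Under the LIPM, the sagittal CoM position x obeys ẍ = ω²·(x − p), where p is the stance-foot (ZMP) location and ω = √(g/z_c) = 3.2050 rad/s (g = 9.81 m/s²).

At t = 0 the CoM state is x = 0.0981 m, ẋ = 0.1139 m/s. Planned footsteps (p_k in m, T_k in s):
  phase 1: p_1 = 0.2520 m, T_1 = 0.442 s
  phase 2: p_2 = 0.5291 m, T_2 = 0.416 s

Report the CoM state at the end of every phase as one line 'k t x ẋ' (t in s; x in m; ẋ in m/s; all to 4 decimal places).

1 0.4420 -0.0150 -0.7084
2 0.8580 -0.9647 -4.5147

phase 1: p=0.2520, T=0.442, ωT=1.416610, cosh=2.182827, sinh=1.940292; start (x,ẋ)=(0.098100, 0.113900) → end (x,ẋ)=(-0.014983, -0.708424)
phase 2: p=0.5291, T=0.416, ωT=1.333280, cosh=2.028538, sinh=1.764927; start (x,ẋ)=(-0.014983, -0.708424) → end (x,ẋ)=(-0.964707, -4.514718)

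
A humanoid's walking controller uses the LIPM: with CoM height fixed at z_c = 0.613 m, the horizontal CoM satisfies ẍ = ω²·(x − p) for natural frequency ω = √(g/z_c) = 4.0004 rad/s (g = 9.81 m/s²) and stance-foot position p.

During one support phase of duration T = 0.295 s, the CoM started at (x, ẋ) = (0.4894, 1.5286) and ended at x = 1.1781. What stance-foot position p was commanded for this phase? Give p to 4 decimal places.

ωT = 4.0004·0.295 = 1.180118; cosh(ωT) = 1.781000, sinh(ωT) = 1.473758
x(T) = p + (x₀−p)·cosh(ωT) + (ẋ₀/ω)·sinh(ωT) ⇒ p·(1 − cosh) = x(T) − x₀·cosh − (ẋ₀/ω)·sinh
numerator   = 1.1781 − (0.4894)·1.781000 − (1.5286/4.0004)·1.473758 = -0.256662
denominator = 1 − 1.781000 = -0.781000
p = -0.256662 / -0.781000 = 0.3286

p = 0.3286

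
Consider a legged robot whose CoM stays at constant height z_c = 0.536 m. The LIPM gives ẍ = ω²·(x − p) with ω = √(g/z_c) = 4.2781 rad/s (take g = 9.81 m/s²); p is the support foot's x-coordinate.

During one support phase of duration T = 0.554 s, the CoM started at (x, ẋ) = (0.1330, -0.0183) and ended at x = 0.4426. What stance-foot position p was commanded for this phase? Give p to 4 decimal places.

ωT = 4.2781·0.554 = 2.370067; cosh(ωT) = 5.395794, sinh(ωT) = 5.302319
x(T) = p + (x₀−p)·cosh(ωT) + (ẋ₀/ω)·sinh(ωT) ⇒ p·(1 − cosh) = x(T) − x₀·cosh − (ẋ₀/ω)·sinh
numerator   = 0.4426 − (0.1330)·5.395794 − (-0.0183/4.2781)·5.302319 = -0.252359
denominator = 1 − 5.395794 = -4.395794
p = -0.252359 / -4.395794 = 0.0574

p = 0.0574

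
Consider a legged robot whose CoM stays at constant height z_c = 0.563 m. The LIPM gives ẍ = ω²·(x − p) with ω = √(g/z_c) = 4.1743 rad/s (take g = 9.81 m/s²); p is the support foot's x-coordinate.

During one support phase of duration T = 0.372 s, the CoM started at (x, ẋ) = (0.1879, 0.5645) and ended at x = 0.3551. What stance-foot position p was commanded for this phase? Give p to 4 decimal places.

ωT = 4.1743·0.372 = 1.552840; cosh(ωT) = 2.468257, sinh(ωT) = 2.256611
x(T) = p + (x₀−p)·cosh(ωT) + (ẋ₀/ω)·sinh(ωT) ⇒ p·(1 − cosh) = x(T) − x₀·cosh − (ẋ₀/ω)·sinh
numerator   = 0.3551 − (0.1879)·2.468257 − (0.5645/4.1743)·2.256611 = -0.413852
denominator = 1 − 2.468257 = -1.468257
p = -0.413852 / -1.468257 = 0.2819

p = 0.2819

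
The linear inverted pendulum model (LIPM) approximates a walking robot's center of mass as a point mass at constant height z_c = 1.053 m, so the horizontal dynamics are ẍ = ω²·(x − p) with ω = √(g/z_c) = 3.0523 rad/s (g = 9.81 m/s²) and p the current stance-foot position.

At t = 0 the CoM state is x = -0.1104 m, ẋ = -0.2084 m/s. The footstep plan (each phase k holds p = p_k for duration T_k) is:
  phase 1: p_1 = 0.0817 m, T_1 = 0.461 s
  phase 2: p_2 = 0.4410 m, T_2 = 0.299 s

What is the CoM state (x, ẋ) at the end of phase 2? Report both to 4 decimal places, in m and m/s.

x = -1.4091, ẋ = -5.1697

phase 1: p=0.0817, T=0.461, ωT=1.407110, cosh=2.164493, sinh=1.919643; start (x,ẋ)=(-0.110400, -0.208400) → end (x,ẋ)=(-0.465165, -1.576657)
phase 2: p=0.4410, T=0.299, ωT=0.912638, cosh=1.446174, sinh=1.044710; start (x,ẋ)=(-0.465165, -1.576657) → end (x,ẋ)=(-1.409115, -5.169672)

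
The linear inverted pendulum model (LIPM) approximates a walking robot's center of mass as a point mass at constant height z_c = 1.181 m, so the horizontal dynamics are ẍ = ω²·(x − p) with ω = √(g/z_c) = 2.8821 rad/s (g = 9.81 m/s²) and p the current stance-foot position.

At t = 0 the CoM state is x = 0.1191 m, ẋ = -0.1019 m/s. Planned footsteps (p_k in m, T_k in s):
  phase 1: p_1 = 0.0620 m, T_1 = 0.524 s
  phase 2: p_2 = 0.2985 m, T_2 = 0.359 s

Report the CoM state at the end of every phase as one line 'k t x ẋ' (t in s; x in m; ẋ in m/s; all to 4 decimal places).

phase 1: p=0.0620, T=0.524, ωT=1.510220, cosh=2.374295, sinh=2.153434; start (x,ẋ)=(0.119100, -0.101900) → end (x,ẋ)=(0.121435, 0.112445)
phase 2: p=0.2985, T=0.359, ωT=1.034674, cosh=1.584765, sinh=1.229423; start (x,ẋ)=(0.121435, 0.112445) → end (x,ẋ)=(0.065860, -0.449198)

1 0.5240 0.1214 0.1124
2 0.8830 0.0659 -0.4492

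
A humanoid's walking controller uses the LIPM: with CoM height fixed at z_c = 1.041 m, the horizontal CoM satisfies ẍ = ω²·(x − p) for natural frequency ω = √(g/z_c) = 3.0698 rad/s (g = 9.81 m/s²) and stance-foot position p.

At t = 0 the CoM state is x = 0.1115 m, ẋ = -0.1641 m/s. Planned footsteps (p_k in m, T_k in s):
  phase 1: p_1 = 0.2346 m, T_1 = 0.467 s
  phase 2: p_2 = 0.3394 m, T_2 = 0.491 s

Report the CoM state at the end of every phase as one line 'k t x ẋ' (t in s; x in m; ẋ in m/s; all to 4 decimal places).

phase 1: p=0.2346, T=0.467, ωT=1.433597, cosh=2.216103, sinh=1.977653; start (x,ẋ)=(0.111500, -0.164100) → end (x,ẋ)=(-0.143920, -1.111002)
phase 2: p=0.3394, T=0.491, ωT=1.507272, cosh=2.367956, sinh=2.146442; start (x,ẋ)=(-0.143920, -1.111002) → end (x,ẋ)=(-1.581907, -5.815472)

1 0.4670 -0.1439 -1.1110
2 0.9580 -1.5819 -5.8155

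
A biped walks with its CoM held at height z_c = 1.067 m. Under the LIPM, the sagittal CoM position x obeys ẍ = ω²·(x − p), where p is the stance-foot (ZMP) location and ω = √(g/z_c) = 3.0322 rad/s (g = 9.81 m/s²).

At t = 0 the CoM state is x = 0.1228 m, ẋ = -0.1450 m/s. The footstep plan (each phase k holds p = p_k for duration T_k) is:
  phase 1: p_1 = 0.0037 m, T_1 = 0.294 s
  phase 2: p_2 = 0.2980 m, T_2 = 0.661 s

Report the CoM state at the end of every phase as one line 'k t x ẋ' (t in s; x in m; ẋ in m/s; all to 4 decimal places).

1 0.2940 0.1248 0.1598
2 0.9550 -0.1642 -1.3092

phase 1: p=0.0037, T=0.294, ωT=0.891467, cosh=1.424379, sinh=1.014325; start (x,ẋ)=(0.122800, -0.145000) → end (x,ẋ)=(0.124838, 0.159773)
phase 2: p=0.2980, T=0.661, ωT=2.004284, cosh=3.777768, sinh=3.643012; start (x,ẋ)=(0.124838, 0.159773) → end (x,ẋ)=(-0.164206, -1.309215)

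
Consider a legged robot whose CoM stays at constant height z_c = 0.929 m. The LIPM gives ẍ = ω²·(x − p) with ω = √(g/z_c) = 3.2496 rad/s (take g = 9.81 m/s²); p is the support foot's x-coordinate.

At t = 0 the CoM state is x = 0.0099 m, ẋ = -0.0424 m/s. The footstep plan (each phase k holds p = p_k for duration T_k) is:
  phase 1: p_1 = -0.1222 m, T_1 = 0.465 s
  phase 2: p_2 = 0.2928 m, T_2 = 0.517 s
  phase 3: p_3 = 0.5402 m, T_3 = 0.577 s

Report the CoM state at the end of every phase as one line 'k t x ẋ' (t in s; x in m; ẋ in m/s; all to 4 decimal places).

phase 1: p=-0.1222, T=0.465, ωT=1.511064, cosh=2.376112, sinh=2.155437; start (x,ẋ)=(0.009900, -0.042400) → end (x,ẋ)=(0.163561, 0.824522)
phase 2: p=0.2928, T=0.517, ωT=1.680043, cosh=2.776077, sinh=2.589711; start (x,ẋ)=(0.163561, 0.824522) → end (x,ẋ)=(0.591110, 1.201321)
phase 3: p=0.5402, T=0.577, ωT=1.875019, cosh=3.337148, sinh=3.183796; start (x,ẋ)=(0.591110, 1.201321) → end (x,ẋ)=(1.887090, 4.535708)

1 0.4650 0.1636 0.8245
2 0.9820 0.5911 1.2013
3 1.5590 1.8871 4.5357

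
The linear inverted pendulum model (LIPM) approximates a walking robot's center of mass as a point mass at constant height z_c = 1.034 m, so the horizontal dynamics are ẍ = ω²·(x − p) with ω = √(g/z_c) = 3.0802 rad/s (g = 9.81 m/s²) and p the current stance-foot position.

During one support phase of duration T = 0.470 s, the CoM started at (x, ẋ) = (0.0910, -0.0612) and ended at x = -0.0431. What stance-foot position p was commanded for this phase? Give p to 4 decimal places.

ωT = 3.0802·0.470 = 1.447694; cosh(ωT) = 2.244203, sinh(ωT) = 2.009092
x(T) = p + (x₀−p)·cosh(ωT) + (ẋ₀/ω)·sinh(ωT) ⇒ p·(1 − cosh) = x(T) − x₀·cosh − (ẋ₀/ω)·sinh
numerator   = -0.0431 − (0.0910)·2.244203 − (-0.0612/3.0802)·2.009092 = -0.207404
denominator = 1 − 2.244203 = -1.244203
p = -0.207404 / -1.244203 = 0.1667

p = 0.1667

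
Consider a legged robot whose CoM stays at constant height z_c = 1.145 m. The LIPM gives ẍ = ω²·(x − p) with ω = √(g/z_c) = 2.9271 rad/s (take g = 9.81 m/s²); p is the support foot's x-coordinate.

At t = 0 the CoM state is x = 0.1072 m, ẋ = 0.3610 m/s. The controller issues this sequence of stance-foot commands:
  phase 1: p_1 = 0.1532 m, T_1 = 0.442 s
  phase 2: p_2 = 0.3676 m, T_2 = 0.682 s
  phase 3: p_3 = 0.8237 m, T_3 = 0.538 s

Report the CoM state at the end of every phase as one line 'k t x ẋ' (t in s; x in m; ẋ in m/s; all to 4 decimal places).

phase 1: p=0.1532, T=0.442, ωT=1.293778, cosh=1.960385, sinh=1.686153; start (x,ẋ)=(0.107200, 0.361000) → end (x,ẋ)=(0.270976, 0.480664)
phase 2: p=0.3676, T=0.682, ωT=1.996282, cosh=3.748738, sinh=3.612898; start (x,ẋ)=(0.270976, 0.480664) → end (x,ẋ)=(0.598662, 0.780055)
phase 3: p=0.8237, T=0.538, ωT=1.574780, cosh=2.518366, sinh=2.311312; start (x,ẋ)=(0.598662, 0.780055) → end (x,ẋ)=(0.872923, 0.441982)

1 0.4420 0.2710 0.4807
2 1.1240 0.5987 0.7801
3 1.6620 0.8729 0.4420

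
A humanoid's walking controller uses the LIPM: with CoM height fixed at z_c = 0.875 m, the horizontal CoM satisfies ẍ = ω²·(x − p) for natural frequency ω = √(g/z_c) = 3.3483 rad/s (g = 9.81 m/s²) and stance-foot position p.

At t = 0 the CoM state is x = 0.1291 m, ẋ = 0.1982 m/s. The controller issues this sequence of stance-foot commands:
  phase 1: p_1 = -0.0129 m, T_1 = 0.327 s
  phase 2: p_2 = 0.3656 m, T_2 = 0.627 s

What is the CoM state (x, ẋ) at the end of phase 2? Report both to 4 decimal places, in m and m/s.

phase 1: p=-0.0129, T=0.327, ωT=1.094894, cosh=1.661721, sinh=1.327146; start (x,ẋ)=(0.129100, 0.198200) → end (x,ẋ)=(0.301624, 0.960356)
phase 2: p=0.3656, T=0.627, ωT=2.099384, cosh=4.141837, sinh=4.019305; start (x,ẋ)=(0.301624, 0.960356) → end (x,ẋ)=(1.253433, 3.116654)

x = 1.2534, ẋ = 3.1167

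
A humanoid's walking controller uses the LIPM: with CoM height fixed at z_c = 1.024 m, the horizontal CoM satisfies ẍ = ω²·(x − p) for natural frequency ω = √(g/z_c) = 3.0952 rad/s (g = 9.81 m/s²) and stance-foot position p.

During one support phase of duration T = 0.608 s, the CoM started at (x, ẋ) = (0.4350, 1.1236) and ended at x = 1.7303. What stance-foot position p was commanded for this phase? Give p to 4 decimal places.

ωT = 3.0952·0.608 = 1.881882; cosh(ωT) = 3.359075, sinh(ωT) = 3.206772
x(T) = p + (x₀−p)·cosh(ωT) + (ẋ₀/ω)·sinh(ωT) ⇒ p·(1 − cosh) = x(T) − x₀·cosh − (ẋ₀/ω)·sinh
numerator   = 1.7303 − (0.4350)·3.359075 − (1.1236/3.0952)·3.206772 = -0.895000
denominator = 1 − 3.359075 = -2.359075
p = -0.895000 / -2.359075 = 0.3794

p = 0.3794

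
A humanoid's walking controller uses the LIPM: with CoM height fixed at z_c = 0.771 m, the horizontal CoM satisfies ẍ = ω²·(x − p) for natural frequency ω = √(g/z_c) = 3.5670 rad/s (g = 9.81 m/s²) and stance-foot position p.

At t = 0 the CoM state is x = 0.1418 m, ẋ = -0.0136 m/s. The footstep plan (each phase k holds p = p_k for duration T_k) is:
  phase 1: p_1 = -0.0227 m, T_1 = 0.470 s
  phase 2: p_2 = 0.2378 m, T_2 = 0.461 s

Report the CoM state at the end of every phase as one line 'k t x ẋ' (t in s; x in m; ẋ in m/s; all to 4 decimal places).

phase 1: p=-0.0227, T=0.470, ωT=1.676490, cosh=2.766893, sinh=2.579863; start (x,ẋ)=(0.141800, -0.013600) → end (x,ẋ)=(0.422618, 1.476161)
phase 2: p=0.2378, T=0.461, ωT=1.644387, cosh=2.685483, sinh=2.492352; start (x,ẋ)=(0.422618, 1.476161) → end (x,ẋ)=(1.765555, 5.607272)

1 0.4700 0.4226 1.4762
2 0.9310 1.7656 5.6073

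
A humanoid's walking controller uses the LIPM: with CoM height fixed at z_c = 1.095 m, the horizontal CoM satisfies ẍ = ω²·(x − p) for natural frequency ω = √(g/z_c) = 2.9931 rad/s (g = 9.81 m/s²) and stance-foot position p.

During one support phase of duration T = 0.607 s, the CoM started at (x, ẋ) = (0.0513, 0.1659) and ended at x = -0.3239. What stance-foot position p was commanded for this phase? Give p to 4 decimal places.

p = 0.3022

ωT = 2.9931·0.607 = 1.816812; cosh(ωT) = 3.157378, sinh(ωT) = 2.994834
x(T) = p + (x₀−p)·cosh(ωT) + (ẋ₀/ω)·sinh(ωT) ⇒ p·(1 − cosh) = x(T) − x₀·cosh − (ẋ₀/ω)·sinh
numerator   = -0.3239 − (0.0513)·3.157378 − (0.1659/2.9931)·2.994834 = -0.651870
denominator = 1 − 3.157378 = -2.157378
p = -0.651870 / -2.157378 = 0.3022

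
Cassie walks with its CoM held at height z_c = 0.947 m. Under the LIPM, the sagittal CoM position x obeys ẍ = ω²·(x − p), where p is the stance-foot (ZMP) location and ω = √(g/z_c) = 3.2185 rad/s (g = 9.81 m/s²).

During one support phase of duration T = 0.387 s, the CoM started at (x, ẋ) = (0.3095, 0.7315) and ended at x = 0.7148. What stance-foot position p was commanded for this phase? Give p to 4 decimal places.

p = 0.2606

ωT = 3.2185·0.387 = 1.245560; cosh(ωT) = 1.881329, sinh(ωT) = 1.593549
x(T) = p + (x₀−p)·cosh(ωT) + (ẋ₀/ω)·sinh(ωT) ⇒ p·(1 − cosh) = x(T) − x₀·cosh − (ẋ₀/ω)·sinh
numerator   = 0.7148 − (0.3095)·1.881329 − (0.7315/3.2185)·1.593549 = -0.229653
denominator = 1 − 1.881329 = -0.881329
p = -0.229653 / -0.881329 = 0.2606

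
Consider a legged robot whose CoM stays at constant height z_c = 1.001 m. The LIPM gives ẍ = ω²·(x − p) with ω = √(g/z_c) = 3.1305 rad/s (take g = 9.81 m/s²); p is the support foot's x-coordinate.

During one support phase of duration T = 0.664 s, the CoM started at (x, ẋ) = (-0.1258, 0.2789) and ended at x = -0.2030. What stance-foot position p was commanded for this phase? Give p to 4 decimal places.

ωT = 3.1305·0.664 = 2.078652; cosh(ωT) = 4.059392, sinh(ωT) = 3.934294
x(T) = p + (x₀−p)·cosh(ωT) + (ẋ₀/ω)·sinh(ωT) ⇒ p·(1 − cosh) = x(T) − x₀·cosh − (ẋ₀/ω)·sinh
numerator   = -0.2030 − (-0.1258)·4.059392 − (0.2789/3.1305)·3.934294 = -0.042839
denominator = 1 − 4.059392 = -3.059392
p = -0.042839 / -3.059392 = 0.0140

p = 0.0140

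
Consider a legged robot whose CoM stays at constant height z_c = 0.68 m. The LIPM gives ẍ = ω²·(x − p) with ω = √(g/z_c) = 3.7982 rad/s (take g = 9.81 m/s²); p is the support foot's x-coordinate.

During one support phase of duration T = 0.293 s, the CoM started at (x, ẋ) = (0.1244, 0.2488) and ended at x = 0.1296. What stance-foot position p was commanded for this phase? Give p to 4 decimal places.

p = 0.2464

ωT = 3.7982·0.293 = 1.112873; cosh(ωT) = 1.685851, sinh(ωT) = 1.357237
x(T) = p + (x₀−p)·cosh(ωT) + (ẋ₀/ω)·sinh(ωT) ⇒ p·(1 − cosh) = x(T) − x₀·cosh − (ẋ₀/ω)·sinh
numerator   = 0.1296 − (0.1244)·1.685851 − (0.2488/3.7982)·1.357237 = -0.169025
denominator = 1 − 1.685851 = -0.685851
p = -0.169025 / -0.685851 = 0.2464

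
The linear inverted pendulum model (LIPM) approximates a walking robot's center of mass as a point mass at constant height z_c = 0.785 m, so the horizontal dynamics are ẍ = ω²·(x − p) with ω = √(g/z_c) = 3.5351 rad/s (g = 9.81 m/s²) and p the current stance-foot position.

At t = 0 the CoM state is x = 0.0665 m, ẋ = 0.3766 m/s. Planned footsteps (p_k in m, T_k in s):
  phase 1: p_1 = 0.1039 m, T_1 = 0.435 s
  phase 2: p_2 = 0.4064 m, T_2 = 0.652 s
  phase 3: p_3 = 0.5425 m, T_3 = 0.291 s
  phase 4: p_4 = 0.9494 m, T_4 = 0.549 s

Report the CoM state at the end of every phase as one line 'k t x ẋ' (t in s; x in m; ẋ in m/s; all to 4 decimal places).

phase 1: p=0.1039, T=0.435, ωT=1.537768, cosh=2.434526, sinh=2.219666; start (x,ẋ)=(0.066500, 0.376600) → end (x,ẋ)=(0.249313, 0.623374)
phase 2: p=0.4064, T=0.652, ωT=2.304885, cosh=5.061399, sinh=4.961629; start (x,ẋ)=(0.249313, 0.623374) → end (x,ẋ)=(0.486249, 0.399871)
phase 3: p=0.5425, T=0.291, ωT=1.028714, cosh=1.577466, sinh=1.220000; start (x,ẋ)=(0.486249, 0.399871) → end (x,ẋ)=(0.591765, 0.388181)
phase 4: p=0.9494, T=0.549, ωT=1.940770, cosh=3.553852, sinh=3.410259; start (x,ẋ)=(0.591765, 0.388181) → end (x,ẋ)=(0.052891, -2.931967)

1 0.4350 0.2493 0.6234
2 1.0870 0.4862 0.3999
3 1.3780 0.5918 0.3882
4 1.9270 0.0529 -2.9320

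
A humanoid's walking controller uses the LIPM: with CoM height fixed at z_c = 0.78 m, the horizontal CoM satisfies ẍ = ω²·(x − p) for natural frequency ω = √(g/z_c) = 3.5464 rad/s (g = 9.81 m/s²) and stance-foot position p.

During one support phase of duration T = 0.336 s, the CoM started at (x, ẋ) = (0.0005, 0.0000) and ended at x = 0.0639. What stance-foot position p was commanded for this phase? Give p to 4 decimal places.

p = -0.0789

ωT = 3.5464·0.336 = 1.191590; cosh(ωT) = 1.798025, sinh(ωT) = 1.494288
x(T) = p + (x₀−p)·cosh(ωT) + (ẋ₀/ω)·sinh(ωT) ⇒ p·(1 − cosh) = x(T) − x₀·cosh − (ẋ₀/ω)·sinh
numerator   = 0.0639 − (0.0005)·1.798025 − (0.0000/3.5464)·1.494288 = 0.063001
denominator = 1 − 1.798025 = -0.798025
p = 0.063001 / -0.798025 = -0.0789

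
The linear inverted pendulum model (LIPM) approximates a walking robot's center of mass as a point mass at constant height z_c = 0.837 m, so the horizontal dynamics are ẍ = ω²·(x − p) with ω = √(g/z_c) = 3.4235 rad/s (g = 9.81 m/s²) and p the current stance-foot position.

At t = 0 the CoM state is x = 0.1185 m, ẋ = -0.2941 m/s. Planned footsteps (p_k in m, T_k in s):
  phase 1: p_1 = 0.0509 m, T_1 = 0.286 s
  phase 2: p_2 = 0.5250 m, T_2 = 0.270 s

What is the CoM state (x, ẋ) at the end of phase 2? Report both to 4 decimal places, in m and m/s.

x = -0.2164, ẋ = -1.9726

phase 1: p=0.0509, T=0.286, ωT=0.979121, cosh=1.518878, sinh=1.143237; start (x,ẋ)=(0.118500, -0.294100) → end (x,ẋ)=(0.055365, -0.182124)
phase 2: p=0.5250, T=0.270, ωT=0.924345, cosh=1.458504, sinh=1.061713; start (x,ẋ)=(0.055365, -0.182124) → end (x,ẋ)=(-0.216446, -1.972646)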